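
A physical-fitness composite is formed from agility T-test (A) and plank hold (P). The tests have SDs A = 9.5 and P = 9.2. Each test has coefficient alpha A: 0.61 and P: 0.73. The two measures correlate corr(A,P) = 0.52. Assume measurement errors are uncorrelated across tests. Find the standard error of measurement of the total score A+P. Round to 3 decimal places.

Var(total) = 174.89 + 90.896 = 265.786.
True-score variance = 116.84 + 90.896 = 207.736, so reliability = 0.7816.
Error variance = 265.786 − 207.736 = 58.0503; SEM = √58.0503 = 7.619.

7.619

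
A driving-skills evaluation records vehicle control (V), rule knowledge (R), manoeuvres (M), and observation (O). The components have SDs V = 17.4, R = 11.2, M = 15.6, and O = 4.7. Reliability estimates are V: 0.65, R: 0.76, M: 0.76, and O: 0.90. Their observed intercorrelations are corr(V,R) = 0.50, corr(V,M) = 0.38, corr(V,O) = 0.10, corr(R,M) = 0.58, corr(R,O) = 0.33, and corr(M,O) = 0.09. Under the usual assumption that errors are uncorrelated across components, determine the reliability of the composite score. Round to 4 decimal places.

Var(V+R+M+O) = 17.4² + 11.2² + 15.6² + 4.7² + 2·[17.4·11.2·0.50 + 17.4·15.6·0.38 + 17.4·4.7·0.10 + 11.2·15.6·0.58 + 11.2·4.7·0.33 + 15.6·4.7·0.09] = 693.65 + 668.146 = 1361.8.
With uncorrelated errors the cross-covariances are all true-score covariance, so they carry over unchanged; only the diagonal terms shrink to ρᵢσᵢ².
True-score variance = [17.4²·0.65 + 11.2²·0.76 + 15.6²·0.76 + 4.7²·0.90] + 668.146 = 496.963 + 668.146 = 1165.11.
Reliability = 1165.11 / 1361.8 = 0.8556.

0.8556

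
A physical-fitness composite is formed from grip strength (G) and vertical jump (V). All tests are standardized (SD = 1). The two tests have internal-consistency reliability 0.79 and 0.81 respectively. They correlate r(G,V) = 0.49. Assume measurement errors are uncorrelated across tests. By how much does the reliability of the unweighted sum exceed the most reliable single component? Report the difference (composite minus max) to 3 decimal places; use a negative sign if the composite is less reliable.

0.056

Var(sum) = 2 + 0.98 = 2.98; true-score variance = 1.6 + 0.98 = 2.58; composite reliability = 0.8658.
Max component reliability = 0.8100.
Difference = 0.8658 − 0.8100 = 0.056.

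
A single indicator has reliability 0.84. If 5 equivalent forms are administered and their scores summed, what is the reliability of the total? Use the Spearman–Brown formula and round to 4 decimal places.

0.9633

ρ_k = kρ / (1 + (k−1)ρ) = 5·0.84 / (1 + 4·0.84) = 4.200 / 4.360 = 0.9633.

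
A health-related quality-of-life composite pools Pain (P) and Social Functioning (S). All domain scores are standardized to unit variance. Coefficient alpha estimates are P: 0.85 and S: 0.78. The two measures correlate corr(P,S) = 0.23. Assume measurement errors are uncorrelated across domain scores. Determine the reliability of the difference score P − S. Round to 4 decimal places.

Var(P−S) = 1 + 1 − 2·0.23 = 2 − 0.46 = 1.54.
With uncorrelated errors the cross-covariances are all true-score covariance, so they carry over unchanged; only the diagonal terms shrink to ρᵢσᵢ².
True-score variance = [0.85 + 0.78] − 0.46 = 1.63 − 0.46 = 1.17.
Reliability = 1.17 / 1.54 = 0.7597.

0.7597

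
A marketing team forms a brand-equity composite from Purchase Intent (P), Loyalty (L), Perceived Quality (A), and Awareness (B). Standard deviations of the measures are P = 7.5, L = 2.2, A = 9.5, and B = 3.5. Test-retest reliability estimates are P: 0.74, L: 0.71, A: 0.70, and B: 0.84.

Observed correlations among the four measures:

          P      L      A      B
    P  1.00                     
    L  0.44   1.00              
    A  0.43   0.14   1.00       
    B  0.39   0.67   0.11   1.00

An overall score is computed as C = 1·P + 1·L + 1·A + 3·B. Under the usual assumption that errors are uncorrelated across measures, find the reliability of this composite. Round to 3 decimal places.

0.867

Var(C) = 7.5² + 2.2² + 9.5² + 3²·3.5² + 2·[7.5·2.2·0.44 + 7.5·9.5·0.43 + 3·7.5·3.5·0.39 + 2.2·9.5·0.14 + 3·2.2·3.5·0.67 + 3·9.5·3.5·0.11] = 261.59 + 195.971 = 457.561.
Because errors are independent across components, Cov(Tᵢ,Tⱼ) = Cov(Xᵢ,Xⱼ); the off-diagonal part of the true-score variance is the same as above.
True-score variance = [7.5²·0.74 + 2.2²·0.71 + 9.5²·0.70 + 3²·3.5²·0.84] + 195.971 = 200.846 + 195.971 = 396.817.
Reliability = 396.817 / 457.561 = 0.867.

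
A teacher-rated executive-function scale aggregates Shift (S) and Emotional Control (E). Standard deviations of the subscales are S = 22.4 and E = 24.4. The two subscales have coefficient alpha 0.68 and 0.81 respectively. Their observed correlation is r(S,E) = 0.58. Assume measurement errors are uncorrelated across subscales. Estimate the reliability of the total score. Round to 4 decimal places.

0.8419

Var(S+E) = 22.4² + 24.4² + 2·[22.4·24.4·0.58] = 1097.12 + 634.01 = 1731.13.
Under uncorrelated errors the observed covariances equal the true-score covariances, so only the own-variance terms attenuate.
True-score variance = [22.4²·0.68 + 24.4²·0.81] + 634.01 = 823.438 + 634.01 = 1457.45.
Reliability = 1457.45 / 1731.13 = 0.8419.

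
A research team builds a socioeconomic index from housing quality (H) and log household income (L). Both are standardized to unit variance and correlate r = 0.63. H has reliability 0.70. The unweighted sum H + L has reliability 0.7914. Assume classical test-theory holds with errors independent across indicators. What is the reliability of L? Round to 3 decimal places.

0.620

Var(H+L) = 2 + 2·0.63 = 3.260.
True-score variance = ρ_H + ρ_L + 2·0.63, so 0.7914 = (0.70 + ρ_L + 1.26) / 3.260.
ρ_L = 0.7914·3.260 − 0.70 − 1.26 = 0.620.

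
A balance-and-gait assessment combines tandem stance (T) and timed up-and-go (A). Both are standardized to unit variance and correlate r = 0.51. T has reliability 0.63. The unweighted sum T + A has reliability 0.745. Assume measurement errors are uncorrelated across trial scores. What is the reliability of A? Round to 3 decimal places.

Var(T+A) = 2 + 2·0.51 = 3.020.
True-score variance = ρ_T + ρ_A + 2·0.51, so 0.745 = (0.63 + ρ_A + 1.02) / 3.020.
ρ_A = 0.745·3.020 − 0.63 − 1.02 = 0.600.

0.600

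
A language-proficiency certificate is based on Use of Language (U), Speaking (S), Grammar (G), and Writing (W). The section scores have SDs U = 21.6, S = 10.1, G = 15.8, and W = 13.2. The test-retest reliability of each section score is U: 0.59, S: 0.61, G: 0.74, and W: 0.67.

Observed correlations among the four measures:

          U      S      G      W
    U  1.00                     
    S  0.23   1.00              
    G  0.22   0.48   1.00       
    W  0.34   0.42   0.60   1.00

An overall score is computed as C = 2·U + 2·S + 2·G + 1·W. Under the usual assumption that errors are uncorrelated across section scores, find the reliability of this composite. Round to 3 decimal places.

0.799

Var(C) = 2²·21.6² + 2²·10.1² + 2²·15.8² + 13.2² + 2·[4·21.6·10.1·0.23 + 4·21.6·15.8·0.22 + 2·21.6·13.2·0.34 + 4·10.1·15.8·0.48 + 2·10.1·13.2·0.42 + 2·15.8·13.2·0.60] = 3447.08 + 2727.14 = 6174.22.
With uncorrelated errors the cross-covariances are all true-score covariance, so they carry over unchanged; only the diagonal terms shrink to ρᵢσᵢ².
True-score variance = [2²·21.6²·0.59 + 2²·10.1²·0.61 + 2²·15.8²·0.74 + 13.2²·0.67] + 2727.14 = 2205.66 + 2727.14 = 4932.8.
Reliability = 4932.8 / 6174.22 = 0.799.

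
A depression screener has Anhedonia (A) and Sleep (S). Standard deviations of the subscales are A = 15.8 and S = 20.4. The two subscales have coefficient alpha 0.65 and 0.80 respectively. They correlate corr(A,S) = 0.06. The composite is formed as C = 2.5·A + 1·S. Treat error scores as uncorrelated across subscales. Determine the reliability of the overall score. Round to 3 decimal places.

Var(C) = 2.5²·15.8² + 20.4² + 2·[2.5·15.8·20.4·0.06] = 1976.41 + 96.696 = 2073.11.
Under uncorrelated errors the observed covariances equal the true-score covariances, so only the own-variance terms attenuate.
True-score variance = [2.5²·15.8²·0.65 + 20.4²·0.80] + 96.696 = 1347.09 + 96.696 = 1443.79.
Reliability = 1443.79 / 2073.11 = 0.696.

0.696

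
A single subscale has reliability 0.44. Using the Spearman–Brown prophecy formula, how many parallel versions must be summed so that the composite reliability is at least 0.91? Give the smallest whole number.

k ≥ ρ*(1−ρ₁)/(ρ₁(1−ρ*)) = 0.91·0.56 / (0.44·0.09) = 12.869.
Smallest integer k = 13.

13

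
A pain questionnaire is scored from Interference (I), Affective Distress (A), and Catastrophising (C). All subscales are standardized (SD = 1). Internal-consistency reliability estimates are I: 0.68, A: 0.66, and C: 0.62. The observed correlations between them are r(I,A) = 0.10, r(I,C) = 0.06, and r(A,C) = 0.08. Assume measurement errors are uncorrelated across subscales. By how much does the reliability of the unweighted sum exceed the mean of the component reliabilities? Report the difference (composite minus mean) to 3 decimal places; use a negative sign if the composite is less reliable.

Var(sum) = 3 + 0.48 = 3.48; true-score variance = 1.96 + 0.48 = 2.44; composite reliability = 0.7011.
Mean component reliability = 0.6533.
Difference = 0.7011 − 0.6533 = 0.048.

0.048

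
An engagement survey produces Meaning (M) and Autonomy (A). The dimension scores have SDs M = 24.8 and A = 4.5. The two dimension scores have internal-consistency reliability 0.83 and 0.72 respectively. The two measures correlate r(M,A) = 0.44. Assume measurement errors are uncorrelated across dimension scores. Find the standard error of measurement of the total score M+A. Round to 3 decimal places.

Var(total) = 635.29 + 98.208 = 733.498.
True-score variance = 525.063 + 98.208 = 623.271, so reliability = 0.8497.
Error variance = 733.498 − 623.271 = 110.227; SEM = √110.227 = 10.499.

10.499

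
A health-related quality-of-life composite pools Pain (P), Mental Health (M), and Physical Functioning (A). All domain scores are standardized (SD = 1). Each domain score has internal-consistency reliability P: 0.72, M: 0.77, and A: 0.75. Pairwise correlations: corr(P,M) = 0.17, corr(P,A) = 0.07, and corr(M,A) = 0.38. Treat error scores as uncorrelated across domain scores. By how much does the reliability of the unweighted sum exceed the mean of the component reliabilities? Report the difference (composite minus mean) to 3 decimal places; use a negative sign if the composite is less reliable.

0.074

Var(sum) = 3 + 1.24 = 4.24; true-score variance = 2.24 + 1.24 = 3.48; composite reliability = 0.8208.
Mean component reliability = 0.7467.
Difference = 0.8208 − 0.7467 = 0.074.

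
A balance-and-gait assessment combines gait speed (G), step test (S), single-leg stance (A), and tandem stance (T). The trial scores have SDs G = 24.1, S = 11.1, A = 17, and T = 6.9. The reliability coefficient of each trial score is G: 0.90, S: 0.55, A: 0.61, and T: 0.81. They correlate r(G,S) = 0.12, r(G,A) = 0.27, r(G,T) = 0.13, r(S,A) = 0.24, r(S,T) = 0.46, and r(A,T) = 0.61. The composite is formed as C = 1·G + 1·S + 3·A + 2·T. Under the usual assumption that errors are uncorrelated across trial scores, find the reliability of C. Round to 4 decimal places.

Var(C) = 24.1² + 11.1² + 3²·17² + 2²·6.9² + 2·[24.1·11.1·0.12 + 3·24.1·17·0.27 + 2·24.1·6.9·0.13 + 3·11.1·17·0.24 + 2·11.1·6.9·0.46 + 6·17·6.9·0.61] = 3495.46 + 2085.68 = 5581.14.
Because errors are independent across components, Cov(Tᵢ,Tⱼ) = Cov(Xᵢ,Xⱼ); the off-diagonal part of the true-score variance is the same as above.
True-score variance = [24.1²·0.90 + 11.1²·0.55 + 3²·17²·0.61 + 2²·6.9²·0.81] + 2085.68 = 2331.36 + 2085.68 = 4417.04.
Reliability = 4417.04 / 5581.14 = 0.7914.

0.7914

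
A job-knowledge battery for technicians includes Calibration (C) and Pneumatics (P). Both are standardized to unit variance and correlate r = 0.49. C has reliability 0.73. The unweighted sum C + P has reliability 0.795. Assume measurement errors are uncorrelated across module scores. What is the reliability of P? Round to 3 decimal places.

0.659

Var(C+P) = 2 + 2·0.49 = 2.980.
True-score variance = ρ_C + ρ_P + 2·0.49, so 0.795 = (0.73 + ρ_P + 0.98) / 2.980.
ρ_P = 0.795·2.980 − 0.73 − 0.98 = 0.659.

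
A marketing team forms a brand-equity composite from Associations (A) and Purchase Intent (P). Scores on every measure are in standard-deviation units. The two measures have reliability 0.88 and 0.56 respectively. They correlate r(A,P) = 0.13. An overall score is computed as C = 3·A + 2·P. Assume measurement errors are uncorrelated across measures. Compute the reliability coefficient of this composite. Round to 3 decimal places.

0.805

Var(C) = 3² + 2² + 2·[6·0.13] = 13 + 1.56 = 14.56.
Under uncorrelated errors the observed covariances equal the true-score covariances, so only the own-variance terms attenuate.
True-score variance = [3²·0.88 + 2²·0.56] + 1.56 = 10.16 + 1.56 = 11.72.
Reliability = 11.72 / 14.56 = 0.805.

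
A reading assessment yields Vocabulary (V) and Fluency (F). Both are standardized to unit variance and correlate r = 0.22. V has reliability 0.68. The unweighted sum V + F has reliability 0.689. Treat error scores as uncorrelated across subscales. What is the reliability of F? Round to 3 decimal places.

Var(V+F) = 2 + 2·0.22 = 2.440.
True-score variance = ρ_V + ρ_F + 2·0.22, so 0.689 = (0.68 + ρ_F + 0.44) / 2.440.
ρ_F = 0.689·2.440 − 0.68 − 0.44 = 0.561.

0.561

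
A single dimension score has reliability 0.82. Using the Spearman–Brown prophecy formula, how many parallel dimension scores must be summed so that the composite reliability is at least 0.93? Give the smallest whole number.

k ≥ ρ*(1−ρ₁)/(ρ₁(1−ρ*)) = 0.93·0.18 / (0.82·0.07) = 2.916.
Smallest integer k = 3.

3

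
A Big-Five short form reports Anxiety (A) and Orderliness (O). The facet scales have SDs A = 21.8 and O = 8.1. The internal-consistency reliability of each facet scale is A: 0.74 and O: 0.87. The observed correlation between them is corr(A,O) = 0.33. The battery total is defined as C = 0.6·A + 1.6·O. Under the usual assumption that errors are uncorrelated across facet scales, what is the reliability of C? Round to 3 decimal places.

0.853

Var(C) = 0.6²·21.8² + 1.6²·8.1² + 2·[0.96·21.8·8.1·0.33] = 339.048 + 111.881 = 450.929.
With uncorrelated errors the cross-covariances are all true-score covariance, so they carry over unchanged; only the diagonal terms shrink to ρᵢσᵢ².
True-score variance = [0.6²·21.8²·0.74 + 1.6²·8.1²·0.87] + 111.881 = 272.731 + 111.881 = 384.612.
Reliability = 384.612 / 450.929 = 0.853.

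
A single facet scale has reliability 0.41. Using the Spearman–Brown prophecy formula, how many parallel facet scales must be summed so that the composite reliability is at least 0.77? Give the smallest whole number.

k ≥ ρ*(1−ρ₁)/(ρ₁(1−ρ*)) = 0.77·0.59 / (0.41·0.23) = 4.818.
Smallest integer k = 5.

5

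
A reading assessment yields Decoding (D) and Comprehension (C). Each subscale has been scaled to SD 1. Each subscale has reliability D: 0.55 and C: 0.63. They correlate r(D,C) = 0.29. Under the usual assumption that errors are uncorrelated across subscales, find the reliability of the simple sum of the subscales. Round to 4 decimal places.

Var(D+C) = 2 + 2·[0.29] = 2 + 0.58 = 2.58.
Because errors are independent across components, Cov(Tᵢ,Tⱼ) = Cov(Xᵢ,Xⱼ); the off-diagonal part of the true-score variance is the same as above.
True-score variance = [0.55 + 0.63] + 0.58 = 1.18 + 0.58 = 1.76.
Reliability = 1.76 / 2.58 = 0.6822.

0.6822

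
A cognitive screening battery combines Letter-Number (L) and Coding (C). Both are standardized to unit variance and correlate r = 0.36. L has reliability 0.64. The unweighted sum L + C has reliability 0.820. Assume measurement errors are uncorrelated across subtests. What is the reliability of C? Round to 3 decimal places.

0.870

Var(L+C) = 2 + 2·0.36 = 2.720.
True-score variance = ρ_L + ρ_C + 2·0.36, so 0.820 = (0.64 + ρ_C + 0.72) / 2.720.
ρ_C = 0.820·2.720 − 0.64 − 0.72 = 0.870.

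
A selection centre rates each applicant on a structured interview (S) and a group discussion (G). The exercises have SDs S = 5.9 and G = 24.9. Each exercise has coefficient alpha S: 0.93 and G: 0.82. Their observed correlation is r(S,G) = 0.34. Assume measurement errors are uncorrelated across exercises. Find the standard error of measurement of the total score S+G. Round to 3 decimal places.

10.679

Var(total) = 654.82 + 99.8988 = 754.719.
True-score variance = 540.781 + 99.8988 = 640.68, so reliability = 0.8489.
Error variance = 754.719 − 640.68 = 114.039; SEM = √114.039 = 10.679.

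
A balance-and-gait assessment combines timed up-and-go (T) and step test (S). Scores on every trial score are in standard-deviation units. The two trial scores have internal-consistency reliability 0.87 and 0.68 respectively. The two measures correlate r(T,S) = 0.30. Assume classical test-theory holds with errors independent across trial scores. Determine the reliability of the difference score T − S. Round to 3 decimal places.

Var(T−S) = 1 + 1 − 2·0.30 = 2 − 0.6 = 1.4.
With uncorrelated errors the cross-covariances are all true-score covariance, so they carry over unchanged; only the diagonal terms shrink to ρᵢσᵢ².
True-score variance = [0.87 + 0.68] − 0.6 = 1.55 − 0.6 = 0.95.
Reliability = 0.95 / 1.4 = 0.679.

0.679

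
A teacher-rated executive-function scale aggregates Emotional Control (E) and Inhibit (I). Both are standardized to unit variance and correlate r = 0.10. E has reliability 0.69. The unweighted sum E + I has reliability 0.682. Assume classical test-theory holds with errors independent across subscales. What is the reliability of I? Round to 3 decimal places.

Var(E+I) = 2 + 2·0.10 = 2.200.
True-score variance = ρ_E + ρ_I + 2·0.10, so 0.682 = (0.69 + ρ_I + 0.20) / 2.200.
ρ_I = 0.682·2.200 − 0.69 − 0.20 = 0.610.

0.610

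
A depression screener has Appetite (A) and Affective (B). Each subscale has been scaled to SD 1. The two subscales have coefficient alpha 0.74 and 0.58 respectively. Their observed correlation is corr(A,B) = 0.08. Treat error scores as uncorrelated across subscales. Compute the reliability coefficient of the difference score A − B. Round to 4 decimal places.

0.6304

Var(A−B) = 1 + 1 − 2·0.08 = 2 − 0.16 = 1.84.
Under uncorrelated errors the observed covariances equal the true-score covariances, so only the own-variance terms attenuate.
True-score variance = [0.74 + 0.58] − 0.16 = 1.32 − 0.16 = 1.16.
Reliability = 1.16 / 1.84 = 0.6304.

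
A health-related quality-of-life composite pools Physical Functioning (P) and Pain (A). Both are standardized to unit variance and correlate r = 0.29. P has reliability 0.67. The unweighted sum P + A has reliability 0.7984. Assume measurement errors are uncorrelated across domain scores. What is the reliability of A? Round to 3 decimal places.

0.810

Var(P+A) = 2 + 2·0.29 = 2.580.
True-score variance = ρ_P + ρ_A + 2·0.29, so 0.7984 = (0.67 + ρ_A + 0.58) / 2.580.
ρ_A = 0.7984·2.580 − 0.67 − 0.58 = 0.810.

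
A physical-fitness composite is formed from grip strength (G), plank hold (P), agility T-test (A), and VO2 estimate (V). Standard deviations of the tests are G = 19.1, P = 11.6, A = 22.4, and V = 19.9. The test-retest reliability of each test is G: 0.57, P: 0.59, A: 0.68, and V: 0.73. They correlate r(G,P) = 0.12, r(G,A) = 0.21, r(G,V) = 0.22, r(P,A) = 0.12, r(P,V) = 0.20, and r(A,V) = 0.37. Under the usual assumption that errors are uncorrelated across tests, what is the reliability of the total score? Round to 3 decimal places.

0.790

Var(G+P+A+V) = 19.1² + 11.6² + 22.4² + 19.9² + 2·[19.1·11.6·0.12 + 19.1·22.4·0.21 + 19.1·19.9·0.22 + 11.6·22.4·0.12 + 11.6·19.9·0.20 + 22.4·19.9·0.37] = 1397.14 + 884.667 = 2281.81.
Because errors are independent across components, Cov(Tᵢ,Tⱼ) = Cov(Xᵢ,Xⱼ); the off-diagonal part of the true-score variance is the same as above.
True-score variance = [19.1²·0.57 + 11.6²·0.59 + 22.4²·0.68 + 19.9²·0.73] + 884.667 = 917.616 + 884.667 = 1802.28.
Reliability = 1802.28 / 2281.81 = 0.790.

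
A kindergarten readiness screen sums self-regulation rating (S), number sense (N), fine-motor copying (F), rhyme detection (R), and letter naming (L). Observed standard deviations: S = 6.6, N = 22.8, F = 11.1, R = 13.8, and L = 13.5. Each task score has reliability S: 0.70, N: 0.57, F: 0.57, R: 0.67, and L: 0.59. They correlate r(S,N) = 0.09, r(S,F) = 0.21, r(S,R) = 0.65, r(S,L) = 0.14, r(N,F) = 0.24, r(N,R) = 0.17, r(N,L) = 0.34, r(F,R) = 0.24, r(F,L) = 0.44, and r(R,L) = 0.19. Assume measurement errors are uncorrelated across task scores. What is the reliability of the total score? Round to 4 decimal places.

0.7837

Var(S+N+F+R+L) = 6.6² + 22.8² + 11.1² + 13.8² + 13.5² + 2·[6.6·22.8·0.09 + 6.6·11.1·0.21 + 6.6·13.8·0.65 + 6.6·13.5·0.14 + 22.8·11.1·0.24 + 22.8·13.8·0.17 + 22.8·13.5·0.34 + 11.1·13.8·0.24 + 11.1·13.5·0.44 + 13.8·13.5·0.19] = 1059.3 + 915.156 = 1974.46.
Under uncorrelated errors the observed covariances equal the true-score covariances, so only the own-variance terms attenuate.
True-score variance = [6.6²·0.70 + 22.8²·0.57 + 11.1²·0.57 + 13.8²·0.67 + 13.5²·0.59] + 915.156 = 632.153 + 915.156 = 1547.31.
Reliability = 1547.31 / 1974.46 = 0.7837.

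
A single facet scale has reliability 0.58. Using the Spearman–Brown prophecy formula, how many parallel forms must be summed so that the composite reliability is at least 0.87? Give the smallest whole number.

5

k ≥ ρ*(1−ρ₁)/(ρ₁(1−ρ*)) = 0.87·0.42 / (0.58·0.13) = 4.846.
Smallest integer k = 5.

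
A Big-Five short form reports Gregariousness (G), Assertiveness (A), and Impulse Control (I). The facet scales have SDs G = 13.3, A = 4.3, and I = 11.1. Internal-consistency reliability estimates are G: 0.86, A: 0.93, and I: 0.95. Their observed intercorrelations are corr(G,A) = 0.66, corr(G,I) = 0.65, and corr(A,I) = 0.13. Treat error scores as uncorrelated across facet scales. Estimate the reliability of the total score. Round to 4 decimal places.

0.9462

Var(G+A+I) = 13.3² + 4.3² + 11.1² + 2·[13.3·4.3·0.66 + 13.3·11.1·0.65 + 4.3·11.1·0.13] = 318.59 + 279.82 = 598.41.
With uncorrelated errors the cross-covariances are all true-score covariance, so they carry over unchanged; only the diagonal terms shrink to ρᵢσᵢ².
True-score variance = [13.3²·0.86 + 4.3²·0.93 + 11.1²·0.95] + 279.82 = 286.371 + 279.82 = 566.19.
Reliability = 566.19 / 598.41 = 0.9462.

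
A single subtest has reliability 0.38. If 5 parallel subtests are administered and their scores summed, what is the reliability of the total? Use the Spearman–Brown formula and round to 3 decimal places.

ρ_k = kρ / (1 + (k−1)ρ) = 5·0.38 / (1 + 4·0.38) = 1.900 / 2.520 = 0.754.

0.754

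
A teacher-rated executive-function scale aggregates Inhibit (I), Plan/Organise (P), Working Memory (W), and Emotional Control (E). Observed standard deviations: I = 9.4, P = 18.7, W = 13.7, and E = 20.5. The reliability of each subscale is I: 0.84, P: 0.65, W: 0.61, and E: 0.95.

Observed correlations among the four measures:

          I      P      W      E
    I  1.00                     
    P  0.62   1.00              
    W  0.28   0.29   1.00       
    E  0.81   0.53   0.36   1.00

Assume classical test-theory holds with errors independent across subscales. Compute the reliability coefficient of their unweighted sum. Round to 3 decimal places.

0.904

Var(I+P+W+E) = 9.4² + 18.7² + 13.7² + 20.5² + 2·[9.4·18.7·0.62 + 9.4·13.7·0.28 + 9.4·20.5·0.81 + 18.7·13.7·0.29 + 18.7·20.5·0.53 + 13.7·20.5·0.36] = 1045.99 + 1359.41 = 2405.4.
With uncorrelated errors the cross-covariances are all true-score covariance, so they carry over unchanged; only the diagonal terms shrink to ρᵢσᵢ².
True-score variance = [9.4²·0.84 + 18.7²·0.65 + 13.7²·0.61 + 20.5²·0.95] + 1359.41 = 815.249 + 1359.41 = 2174.66.
Reliability = 2174.66 / 2405.4 = 0.904.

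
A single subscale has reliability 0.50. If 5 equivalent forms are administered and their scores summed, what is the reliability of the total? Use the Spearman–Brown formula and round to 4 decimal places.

ρ_k = kρ / (1 + (k−1)ρ) = 5·0.50 / (1 + 4·0.50) = 2.500 / 3.000 = 0.8333.

0.8333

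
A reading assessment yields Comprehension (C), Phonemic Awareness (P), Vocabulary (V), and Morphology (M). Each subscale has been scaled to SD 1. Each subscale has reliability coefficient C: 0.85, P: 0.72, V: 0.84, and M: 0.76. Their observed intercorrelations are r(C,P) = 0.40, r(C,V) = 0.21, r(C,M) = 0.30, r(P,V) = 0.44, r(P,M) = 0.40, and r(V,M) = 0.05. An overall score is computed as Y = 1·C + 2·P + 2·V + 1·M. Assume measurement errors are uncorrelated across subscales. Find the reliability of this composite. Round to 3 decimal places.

0.883

Var(Y) = 1 + 2² + 2² + 1 + 2·[2·0.40 + 2·0.21 + 0.30 + 4·0.44 + 2·0.40 + 2·0.05] = 10 + 8.36 = 18.36.
Because errors are independent across components, Cov(Tᵢ,Tⱼ) = Cov(Xᵢ,Xⱼ); the off-diagonal part of the true-score variance is the same as above.
True-score variance = [0.85 + 2²·0.72 + 2²·0.84 + 0.76] + 8.36 = 7.85 + 8.36 = 16.21.
Reliability = 16.21 / 18.36 = 0.883.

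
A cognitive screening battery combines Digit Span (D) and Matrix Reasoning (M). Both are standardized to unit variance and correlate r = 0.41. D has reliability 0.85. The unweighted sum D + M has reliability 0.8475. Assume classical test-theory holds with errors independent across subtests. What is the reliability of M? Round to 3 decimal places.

Var(D+M) = 2 + 2·0.41 = 2.820.
True-score variance = ρ_D + ρ_M + 2·0.41, so 0.8475 = (0.85 + ρ_M + 0.82) / 2.820.
ρ_M = 0.8475·2.820 − 0.85 − 0.82 = 0.720.

0.720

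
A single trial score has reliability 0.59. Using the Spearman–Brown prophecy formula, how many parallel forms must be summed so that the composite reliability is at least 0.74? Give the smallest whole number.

2

k ≥ ρ*(1−ρ₁)/(ρ₁(1−ρ*)) = 0.74·0.41 / (0.59·0.26) = 1.978.
Smallest integer k = 2.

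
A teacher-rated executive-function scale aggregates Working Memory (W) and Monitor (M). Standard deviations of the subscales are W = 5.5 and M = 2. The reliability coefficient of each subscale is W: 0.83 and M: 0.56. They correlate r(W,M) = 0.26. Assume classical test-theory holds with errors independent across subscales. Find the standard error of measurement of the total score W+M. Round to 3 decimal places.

Var(total) = 34.25 + 5.72 = 39.97.
True-score variance = 27.3475 + 5.72 = 33.0675, so reliability = 0.8273.
Error variance = 39.97 − 33.0675 = 6.9025; SEM = √6.9025 = 2.627.

2.627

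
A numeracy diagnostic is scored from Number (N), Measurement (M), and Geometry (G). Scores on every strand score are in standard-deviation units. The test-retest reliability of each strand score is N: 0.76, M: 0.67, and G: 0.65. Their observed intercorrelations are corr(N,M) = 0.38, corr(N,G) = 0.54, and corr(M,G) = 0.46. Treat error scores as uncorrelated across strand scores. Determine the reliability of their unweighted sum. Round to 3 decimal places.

0.840

Var(N+M+G) = 3 + 2·[0.38 + 0.54 + 0.46] = 3 + 2.76 = 5.76.
Under uncorrelated errors the observed covariances equal the true-score covariances, so only the own-variance terms attenuate.
True-score variance = [0.76 + 0.67 + 0.65] + 2.76 = 2.08 + 2.76 = 4.84.
Reliability = 4.84 / 5.76 = 0.840.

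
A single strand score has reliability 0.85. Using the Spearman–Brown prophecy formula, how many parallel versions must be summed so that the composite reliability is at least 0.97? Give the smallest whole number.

k ≥ ρ*(1−ρ₁)/(ρ₁(1−ρ*)) = 0.97·0.15 / (0.85·0.03) = 5.706.
Smallest integer k = 6.

6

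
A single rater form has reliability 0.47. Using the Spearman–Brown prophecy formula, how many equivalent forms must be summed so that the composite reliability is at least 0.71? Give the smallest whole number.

3

k ≥ ρ*(1−ρ₁)/(ρ₁(1−ρ*)) = 0.71·0.53 / (0.47·0.29) = 2.761.
Smallest integer k = 3.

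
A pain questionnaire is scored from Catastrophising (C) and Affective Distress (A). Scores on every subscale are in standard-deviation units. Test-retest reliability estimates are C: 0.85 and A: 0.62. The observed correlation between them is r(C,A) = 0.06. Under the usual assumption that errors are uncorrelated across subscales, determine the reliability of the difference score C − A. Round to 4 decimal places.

0.7181

Var(C−A) = 1 + 1 − 2·0.06 = 2 − 0.12 = 1.88.
Under uncorrelated errors the observed covariances equal the true-score covariances, so only the own-variance terms attenuate.
True-score variance = [0.85 + 0.62] − 0.12 = 1.47 − 0.12 = 1.35.
Reliability = 1.35 / 1.88 = 0.7181.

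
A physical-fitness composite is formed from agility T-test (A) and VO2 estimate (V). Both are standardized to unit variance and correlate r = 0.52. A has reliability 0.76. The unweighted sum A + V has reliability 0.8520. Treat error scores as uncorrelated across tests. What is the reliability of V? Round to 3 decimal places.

Var(A+V) = 2 + 2·0.52 = 3.040.
True-score variance = ρ_A + ρ_V + 2·0.52, so 0.8520 = (0.76 + ρ_V + 1.04) / 3.040.
ρ_V = 0.8520·3.040 − 0.76 − 1.04 = 0.790.

0.790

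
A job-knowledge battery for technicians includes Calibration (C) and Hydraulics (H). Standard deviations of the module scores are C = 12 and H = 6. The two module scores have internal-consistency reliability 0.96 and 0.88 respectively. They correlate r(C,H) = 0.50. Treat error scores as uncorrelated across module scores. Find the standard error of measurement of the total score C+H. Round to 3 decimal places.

Var(total) = 180 + 72 = 252.
True-score variance = 169.92 + 72 = 241.92, so reliability = 0.9600.
Error variance = 252 − 241.92 = 10.08; SEM = √10.08 = 3.175.

3.175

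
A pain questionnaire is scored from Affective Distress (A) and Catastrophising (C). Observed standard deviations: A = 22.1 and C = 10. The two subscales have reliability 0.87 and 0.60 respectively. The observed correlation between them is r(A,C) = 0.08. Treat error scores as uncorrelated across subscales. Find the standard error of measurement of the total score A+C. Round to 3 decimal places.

Var(total) = 588.41 + 35.36 = 623.77.
True-score variance = 484.917 + 35.36 = 520.277, so reliability = 0.8341.
Error variance = 623.77 − 520.277 = 103.493; SEM = √103.493 = 10.173.

10.173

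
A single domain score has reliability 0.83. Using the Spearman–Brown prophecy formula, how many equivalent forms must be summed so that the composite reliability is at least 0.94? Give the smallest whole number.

4

k ≥ ρ*(1−ρ₁)/(ρ₁(1−ρ*)) = 0.94·0.17 / (0.83·0.06) = 3.209.
Smallest integer k = 4.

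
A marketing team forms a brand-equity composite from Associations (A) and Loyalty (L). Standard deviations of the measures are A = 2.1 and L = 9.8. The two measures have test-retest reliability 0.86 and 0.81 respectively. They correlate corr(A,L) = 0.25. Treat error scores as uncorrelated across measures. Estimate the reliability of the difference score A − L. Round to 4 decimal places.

Var(A−L) = 2.1² + 9.8² − 2·2.1·9.8·0.25 = 100.45 − 10.29 = 90.16.
Under uncorrelated errors the observed covariances equal the true-score covariances, so only the own-variance terms attenuate.
True-score variance = [2.1²·0.86 + 9.8²·0.81] − 10.29 = 81.585 − 10.29 = 71.295.
Reliability = 71.295 / 90.16 = 0.7908.

0.7908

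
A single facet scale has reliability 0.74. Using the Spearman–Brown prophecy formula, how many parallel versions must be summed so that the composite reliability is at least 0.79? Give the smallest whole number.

2

k ≥ ρ*(1−ρ₁)/(ρ₁(1−ρ*)) = 0.79·0.26 / (0.74·0.21) = 1.322.
Smallest integer k = 2.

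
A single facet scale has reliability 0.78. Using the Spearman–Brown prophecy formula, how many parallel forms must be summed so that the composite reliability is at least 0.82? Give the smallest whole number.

2

k ≥ ρ*(1−ρ₁)/(ρ₁(1−ρ*)) = 0.82·0.22 / (0.78·0.18) = 1.285.
Smallest integer k = 2.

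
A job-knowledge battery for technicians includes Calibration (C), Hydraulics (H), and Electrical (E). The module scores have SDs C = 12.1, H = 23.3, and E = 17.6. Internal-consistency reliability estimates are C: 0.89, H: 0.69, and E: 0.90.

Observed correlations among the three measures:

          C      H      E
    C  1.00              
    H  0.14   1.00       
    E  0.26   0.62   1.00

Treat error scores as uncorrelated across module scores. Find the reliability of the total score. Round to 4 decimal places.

Var(C+H+E) = 12.1² + 23.3² + 17.6² + 2·[12.1·23.3·0.14 + 12.1·17.6·0.26 + 23.3·17.6·0.62] = 999.06 + 698.179 = 1697.24.
With uncorrelated errors the cross-covariances are all true-score covariance, so they carry over unchanged; only the diagonal terms shrink to ρᵢσᵢ².
True-score variance = [12.1²·0.89 + 23.3²·0.69 + 17.6²·0.90] + 698.179 = 783.683 + 698.179 = 1481.86.
Reliability = 1481.86 / 1697.24 = 0.8731.

0.8731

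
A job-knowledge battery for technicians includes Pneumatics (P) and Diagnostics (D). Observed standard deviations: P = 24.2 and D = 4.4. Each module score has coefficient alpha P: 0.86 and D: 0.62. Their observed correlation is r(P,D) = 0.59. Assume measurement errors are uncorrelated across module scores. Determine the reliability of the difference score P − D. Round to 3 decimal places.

0.814

Var(P−D) = 24.2² + 4.4² − 2·24.2·4.4·0.59 = 605 − 125.646 = 479.354.
With uncorrelated errors the cross-covariances are all true-score covariance, so they carry over unchanged; only the diagonal terms shrink to ρᵢσᵢ².
True-score variance = [24.2²·0.86 + 4.4²·0.62] − 125.646 = 515.654 − 125.646 = 390.007.
Reliability = 390.007 / 479.354 = 0.814.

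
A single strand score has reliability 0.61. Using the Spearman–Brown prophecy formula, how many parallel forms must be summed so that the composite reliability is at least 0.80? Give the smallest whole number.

3

k ≥ ρ*(1−ρ₁)/(ρ₁(1−ρ*)) = 0.80·0.39 / (0.61·0.20) = 2.557.
Smallest integer k = 3.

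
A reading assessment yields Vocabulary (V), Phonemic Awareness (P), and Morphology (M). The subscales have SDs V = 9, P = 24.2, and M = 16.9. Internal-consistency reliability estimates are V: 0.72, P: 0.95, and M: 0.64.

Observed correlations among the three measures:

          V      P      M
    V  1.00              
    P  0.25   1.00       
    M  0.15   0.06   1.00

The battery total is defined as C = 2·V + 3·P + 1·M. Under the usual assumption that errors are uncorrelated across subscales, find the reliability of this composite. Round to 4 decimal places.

Var(C) = 2²·9² + 3²·24.2² + 16.9² + 2·[6·9·24.2·0.25 + 2·9·16.9·0.15 + 3·24.2·16.9·0.06] = 5880.37 + 891.893 = 6772.26.
Under uncorrelated errors the observed covariances equal the true-score covariances, so only the own-variance terms attenuate.
True-score variance = [2²·9²·0.72 + 3²·24.2²·0.95 + 16.9²·0.64] + 891.893 = 5423.29 + 891.893 = 6315.19.
Reliability = 6315.19 / 6772.26 = 0.9325.

0.9325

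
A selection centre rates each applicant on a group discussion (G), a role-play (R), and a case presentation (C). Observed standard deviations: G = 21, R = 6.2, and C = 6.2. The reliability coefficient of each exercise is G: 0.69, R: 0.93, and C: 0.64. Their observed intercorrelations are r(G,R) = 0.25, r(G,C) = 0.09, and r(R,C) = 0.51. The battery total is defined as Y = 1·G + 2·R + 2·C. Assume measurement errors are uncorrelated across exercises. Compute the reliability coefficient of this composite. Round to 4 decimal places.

Var(Y) = 21² + 2²·6.2² + 2²·6.2² + 2·[2·21·6.2·0.25 + 2·21·6.2·0.09 + 4·6.2·6.2·0.51] = 748.52 + 333.907 = 1082.43.
Because errors are independent across components, Cov(Tᵢ,Tⱼ) = Cov(Xᵢ,Xⱼ); the off-diagonal part of the true-score variance is the same as above.
True-score variance = [21²·0.69 + 2²·6.2²·0.93 + 2²·6.2²·0.64] + 333.907 = 545.693 + 333.907 = 879.6.
Reliability = 879.6 / 1082.43 = 0.8126.

0.8126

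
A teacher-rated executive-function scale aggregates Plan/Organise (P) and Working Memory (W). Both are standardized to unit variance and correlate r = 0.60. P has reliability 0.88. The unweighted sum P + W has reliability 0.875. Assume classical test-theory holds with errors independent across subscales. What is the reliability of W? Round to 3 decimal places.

Var(P+W) = 2 + 2·0.60 = 3.200.
True-score variance = ρ_P + ρ_W + 2·0.60, so 0.875 = (0.88 + ρ_W + 1.20) / 3.200.
ρ_W = 0.875·3.200 − 0.88 − 1.20 = 0.720.

0.720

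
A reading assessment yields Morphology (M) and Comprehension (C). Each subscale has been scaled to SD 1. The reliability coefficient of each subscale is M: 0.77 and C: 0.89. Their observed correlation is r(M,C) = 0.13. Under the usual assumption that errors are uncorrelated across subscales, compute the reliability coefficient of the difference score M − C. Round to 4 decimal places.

0.8046

Var(M−C) = 1 + 1 − 2·0.13 = 2 − 0.26 = 1.74.
With uncorrelated errors the cross-covariances are all true-score covariance, so they carry over unchanged; only the diagonal terms shrink to ρᵢσᵢ².
True-score variance = [0.77 + 0.89] − 0.26 = 1.66 − 0.26 = 1.4.
Reliability = 1.4 / 1.74 = 0.8046.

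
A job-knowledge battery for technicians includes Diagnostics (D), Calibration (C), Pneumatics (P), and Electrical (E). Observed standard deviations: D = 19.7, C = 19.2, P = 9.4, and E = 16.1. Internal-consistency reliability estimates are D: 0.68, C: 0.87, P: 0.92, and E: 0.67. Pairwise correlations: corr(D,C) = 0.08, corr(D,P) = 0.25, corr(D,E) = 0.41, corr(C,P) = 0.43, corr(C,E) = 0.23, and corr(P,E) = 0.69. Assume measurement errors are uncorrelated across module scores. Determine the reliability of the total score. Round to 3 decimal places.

Var(D+C+P+E) = 19.7² + 19.2² + 9.4² + 16.1² + 2·[19.7·19.2·0.08 + 19.7·9.4·0.25 + 19.7·16.1·0.41 + 19.2·9.4·0.43 + 19.2·16.1·0.23 + 9.4·16.1·0.69] = 1104.3 + 919.445 = 2023.74.
Under uncorrelated errors the observed covariances equal the true-score covariances, so only the own-variance terms attenuate.
True-score variance = [19.7²·0.68 + 19.2²·0.87 + 9.4²·0.92 + 16.1²·0.67] + 919.445 = 839.58 + 919.445 = 1759.02.
Reliability = 1759.02 / 2023.74 = 0.869.

0.869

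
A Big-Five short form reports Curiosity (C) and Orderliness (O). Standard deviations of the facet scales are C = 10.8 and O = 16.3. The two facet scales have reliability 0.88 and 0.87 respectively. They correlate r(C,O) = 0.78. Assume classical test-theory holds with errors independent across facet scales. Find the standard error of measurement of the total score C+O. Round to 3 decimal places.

6.967

Var(total) = 382.33 + 274.622 = 656.952.
True-score variance = 333.793 + 274.622 = 608.416, so reliability = 0.9261.
Error variance = 656.952 − 608.416 = 48.5365; SEM = √48.5365 = 6.967.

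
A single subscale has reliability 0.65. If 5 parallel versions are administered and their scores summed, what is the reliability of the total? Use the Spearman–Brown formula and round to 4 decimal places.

0.9028

ρ_k = kρ / (1 + (k−1)ρ) = 5·0.65 / (1 + 4·0.65) = 3.250 / 3.600 = 0.9028.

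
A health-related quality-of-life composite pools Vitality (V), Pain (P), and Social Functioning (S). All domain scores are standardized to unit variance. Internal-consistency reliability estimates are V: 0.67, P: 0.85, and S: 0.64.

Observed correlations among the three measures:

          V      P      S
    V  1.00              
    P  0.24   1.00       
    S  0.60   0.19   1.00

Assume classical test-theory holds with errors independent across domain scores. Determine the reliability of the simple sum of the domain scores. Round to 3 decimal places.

0.834

Var(V+P+S) = 3 + 2·[0.24 + 0.60 + 0.19] = 3 + 2.06 = 5.06.
Under uncorrelated errors the observed covariances equal the true-score covariances, so only the own-variance terms attenuate.
True-score variance = [0.67 + 0.85 + 0.64] + 2.06 = 2.16 + 2.06 = 4.22.
Reliability = 4.22 / 5.06 = 0.834.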